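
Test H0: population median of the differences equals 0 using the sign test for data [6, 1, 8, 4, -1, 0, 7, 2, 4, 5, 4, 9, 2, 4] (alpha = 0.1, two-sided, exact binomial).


Step 1: Discard zero differences. Original n = 14; n_eff = number of nonzero differences = 13.
Nonzero differences (with sign): +6, +1, +8, +4, -1, +7, +2, +4, +5, +4, +9, +2, +4
Step 2: Count signs: positive = 12, negative = 1.
Step 3: Under H0: P(positive) = 0.5, so the number of positives S ~ Bin(13, 0.5).
Step 4: Two-sided exact p-value = sum of Bin(13,0.5) probabilities at or below the observed probability = 0.003418.
Step 5: alpha = 0.1. reject H0.

n_eff = 13, pos = 12, neg = 1, p = 0.003418, reject H0.


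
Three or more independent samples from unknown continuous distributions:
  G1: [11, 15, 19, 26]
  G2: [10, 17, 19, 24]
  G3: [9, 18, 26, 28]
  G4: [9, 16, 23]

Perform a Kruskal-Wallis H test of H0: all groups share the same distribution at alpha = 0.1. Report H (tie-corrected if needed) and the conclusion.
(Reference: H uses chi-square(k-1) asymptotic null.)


Step 1: Combine all N = 15 observations and assign midranks.
sorted (value, group, rank): (9,G3,1.5), (9,G4,1.5), (10,G2,3), (11,G1,4), (15,G1,5), (16,G4,6), (17,G2,7), (18,G3,8), (19,G1,9.5), (19,G2,9.5), (23,G4,11), (24,G2,12), (26,G1,13.5), (26,G3,13.5), (28,G3,15)
Step 2: Sum ranks within each group.
R_1 = 32 (n_1 = 4)
R_2 = 31.5 (n_2 = 4)
R_3 = 38 (n_3 = 4)
R_4 = 18.5 (n_4 = 3)
Step 3: H = 12/(N(N+1)) * sum(R_i^2/n_i) - 3(N+1)
     = 12/(15*16) * (32^2/4 + 31.5^2/4 + 38^2/4 + 18.5^2/3) - 3*16
     = 0.050000 * 979.146 - 48
     = 0.957292.
Step 4: Ties present; correction factor C = 1 - 18/(15^3 - 15) = 0.994643. Corrected H = 0.957292 / 0.994643 = 0.962448.
Step 5: Under H0, H ~ chi^2(3); p-value = 0.810337.
Step 6: alpha = 0.1. fail to reject H0.

H = 0.9624, df = 3, p = 0.810337, fail to reject H0.


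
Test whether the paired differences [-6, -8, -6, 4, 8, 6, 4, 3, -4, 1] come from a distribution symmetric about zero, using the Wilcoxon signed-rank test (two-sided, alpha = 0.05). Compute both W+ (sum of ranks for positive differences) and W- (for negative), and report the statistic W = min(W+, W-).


Step 1: Drop any zero differences (none here) and take |d_i|.
|d| = [6, 8, 6, 4, 8, 6, 4, 3, 4, 1]
Step 2: Midrank |d_i| (ties get averaged ranks).
ranks: |6|->7, |8|->9.5, |6|->7, |4|->4, |8|->9.5, |6|->7, |4|->4, |3|->2, |4|->4, |1|->1
Step 3: Attach original signs; sum ranks with positive sign and with negative sign.
W+ = 4 + 9.5 + 7 + 4 + 2 + 1 = 27.5
W- = 7 + 9.5 + 7 + 4 = 27.5
(Check: W+ + W- = 55 should equal n(n+1)/2 = 55.)
Step 4: Test statistic W = min(W+, W-) = 27.5.
Step 5: Ties in |d|, so use the tie-corrected normal approximation.
        E[W] = n(n+1)/4 = 10*11/4 = 27.5.
        Tie groups: |d|=4 (t=3), |d|=6 (t=3), |d|=8 (t=2); sum(t^3 - t) = 54.
        Var[W] = n(n+1)(2n+1)/24 - sum(t^3-t)/48 = 2310/24 - 54/48 = 95.125.
        z = (W - E[W]) / sqrt(Var[W]) = (27.5 - 27.5) / 9.7532 = 0.0000.
        Two-sided p = 2*Phi(z) = 1.000000.
Step 6: alpha = 0.05. fail to reject H0.

W+ = 27.5, W- = 27.5, W = min = 27.5, p = 1.000000, fail to reject H0.


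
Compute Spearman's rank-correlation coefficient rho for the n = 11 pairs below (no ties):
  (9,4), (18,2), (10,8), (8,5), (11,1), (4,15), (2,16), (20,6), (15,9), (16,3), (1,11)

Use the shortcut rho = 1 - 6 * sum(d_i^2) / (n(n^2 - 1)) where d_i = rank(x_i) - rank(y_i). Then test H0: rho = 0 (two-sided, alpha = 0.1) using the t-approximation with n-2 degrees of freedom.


Step 1: Rank x and y separately (midranks; no ties here).
rank(x): 9->5, 18->10, 10->6, 8->4, 11->7, 4->3, 2->2, 20->11, 15->8, 16->9, 1->1
rank(y): 4->4, 2->2, 8->7, 5->5, 1->1, 15->10, 16->11, 6->6, 9->8, 3->3, 11->9
Step 2: d_i = R_x(i) - R_y(i); compute d_i^2.
  (5-4)^2=1, (10-2)^2=64, (6-7)^2=1, (4-5)^2=1, (7-1)^2=36, (3-10)^2=49, (2-11)^2=81, (11-6)^2=25, (8-8)^2=0, (9-3)^2=36, (1-9)^2=64
sum(d^2) = 358.
Step 3: rho = 1 - 6*358 / (11*(11^2 - 1)) = 1 - 2148/1320 = -0.627273.
Step 4: Under H0, t = rho * sqrt((n-2)/(1-rho^2)) = -2.4163 ~ t(9).
Step 5: Two-sided p-value from the t-distribution with 9 df = 0.038845.
Step 6: alpha = 0.1. reject H0.

rho = -0.6273, p = 0.038845, reject H0 at alpha = 0.1.


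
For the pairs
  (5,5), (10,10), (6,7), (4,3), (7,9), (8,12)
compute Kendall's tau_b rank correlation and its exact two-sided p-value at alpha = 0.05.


Step 1: Enumerate the 15 unordered pairs (i,j) with i<j and classify each by sign(x_j-x_i) * sign(y_j-y_i).
  (1,2):dx=+5,dy=+5->C; (1,3):dx=+1,dy=+2->C; (1,4):dx=-1,dy=-2->C; (1,5):dx=+2,dy=+4->C
  (1,6):dx=+3,dy=+7->C; (2,3):dx=-4,dy=-3->C; (2,4):dx=-6,dy=-7->C; (2,5):dx=-3,dy=-1->C
  (2,6):dx=-2,dy=+2->D; (3,4):dx=-2,dy=-4->C; (3,5):dx=+1,dy=+2->C; (3,6):dx=+2,dy=+5->C
  (4,5):dx=+3,dy=+6->C; (4,6):dx=+4,dy=+9->C; (5,6):dx=+1,dy=+3->C
Step 2: C = 14, D = 1, total pairs = 15.
Step 3: tau = (C - D)/(n(n-1)/2) = (14 - 1)/15 = 0.866667.
Step 4: Exact two-sided p-value (enumerate n! = 720 permutations of y under H0): p = 0.016667.
Step 5: alpha = 0.05. reject H0.

tau_b = 0.8667 (C=14, D=1), p = 0.016667, reject H0.


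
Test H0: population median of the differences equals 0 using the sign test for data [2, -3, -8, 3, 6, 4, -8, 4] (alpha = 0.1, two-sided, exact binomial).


Step 1: Discard zero differences. Original n = 8; n_eff = number of nonzero differences = 8.
Nonzero differences (with sign): +2, -3, -8, +3, +6, +4, -8, +4
Step 2: Count signs: positive = 5, negative = 3.
Step 3: Under H0: P(positive) = 0.5, so the number of positives S ~ Bin(8, 0.5).
Step 4: Two-sided exact p-value = sum of Bin(8,0.5) probabilities at or below the observed probability = 0.726562.
Step 5: alpha = 0.1. fail to reject H0.

n_eff = 8, pos = 5, neg = 3, p = 0.726562, fail to reject H0.


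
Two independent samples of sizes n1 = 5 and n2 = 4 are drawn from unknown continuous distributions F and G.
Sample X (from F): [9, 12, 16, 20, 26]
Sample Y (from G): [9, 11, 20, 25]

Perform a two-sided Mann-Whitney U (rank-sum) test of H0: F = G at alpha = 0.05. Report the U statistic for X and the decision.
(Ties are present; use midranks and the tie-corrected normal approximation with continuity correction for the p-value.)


Step 1: Combine and sort all 9 observations; assign midranks.
sorted (value, group): (9,X), (9,Y), (11,Y), (12,X), (16,X), (20,X), (20,Y), (25,Y), (26,X)
ranks: 9->1.5, 9->1.5, 11->3, 12->4, 16->5, 20->6.5, 20->6.5, 25->8, 26->9
Step 2: Rank sum for X: R1 = 1.5 + 4 + 5 + 6.5 + 9 = 26.
Step 3: U_X = R1 - n1(n1+1)/2 = 26 - 5*6/2 = 26 - 15 = 11.
       U_Y = n1*n2 - U_X = 20 - 11 = 9.
Step 4: Ties are present, so use the tie-corrected normal approximation (with continuity correction) for the p-value.
Step 5: p-value = 0.901705; compare to alpha = 0.05. fail to reject H0.

U_X = 11, p = 0.901705, fail to reject H0 at alpha = 0.05.


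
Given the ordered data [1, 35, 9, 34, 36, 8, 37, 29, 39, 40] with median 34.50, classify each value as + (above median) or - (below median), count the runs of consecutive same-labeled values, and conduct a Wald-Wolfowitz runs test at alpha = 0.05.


Step 1: Compute median = 34.50; label A = above, B = below.
Labels in order: BABBABABAA  (n_A = 5, n_B = 5)
Step 2: Count runs R = 8.
Step 3: Under H0 (random ordering), E[R] = 2*n_A*n_B/(n_A+n_B) + 1 = 2*5*5/10 + 1 = 6.0000.
        Var[R] = 2*n_A*n_B*(2*n_A*n_B - n_A - n_B) / ((n_A+n_B)^2 * (n_A+n_B-1)) = 2000/900 = 2.2222.
        SD[R] = 1.4907.
Step 4: Continuity-corrected z = (R - 0.5 - E[R]) / SD[R] = (8 - 0.5 - 6.0000) / 1.4907 = 1.0062.
Step 5: Two-sided p-value via normal approximation = 2*(1 - Phi(|z|)) = 0.314305.
Step 6: alpha = 0.05. fail to reject H0.

R = 8, z = 1.0062, p = 0.314305, fail to reject H0.


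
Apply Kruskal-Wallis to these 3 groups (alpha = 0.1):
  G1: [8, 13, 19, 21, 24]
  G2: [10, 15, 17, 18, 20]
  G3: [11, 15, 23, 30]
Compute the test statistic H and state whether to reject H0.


Step 1: Combine all N = 14 observations and assign midranks.
sorted (value, group, rank): (8,G1,1), (10,G2,2), (11,G3,3), (13,G1,4), (15,G2,5.5), (15,G3,5.5), (17,G2,7), (18,G2,8), (19,G1,9), (20,G2,10), (21,G1,11), (23,G3,12), (24,G1,13), (30,G3,14)
Step 2: Sum ranks within each group.
R_1 = 38 (n_1 = 5)
R_2 = 32.5 (n_2 = 5)
R_3 = 34.5 (n_3 = 4)
Step 3: H = 12/(N(N+1)) * sum(R_i^2/n_i) - 3(N+1)
     = 12/(14*15) * (38^2/5 + 32.5^2/5 + 34.5^2/4) - 3*15
     = 0.057143 * 797.612 - 45
     = 0.577857.
Step 4: Ties present; correction factor C = 1 - 6/(14^3 - 14) = 0.997802. Corrected H = 0.577857 / 0.997802 = 0.579130.
Step 5: Under H0, H ~ chi^2(2); p-value = 0.748589.
Step 6: alpha = 0.1. fail to reject H0.

H = 0.5791, df = 2, p = 0.748589, fail to reject H0.


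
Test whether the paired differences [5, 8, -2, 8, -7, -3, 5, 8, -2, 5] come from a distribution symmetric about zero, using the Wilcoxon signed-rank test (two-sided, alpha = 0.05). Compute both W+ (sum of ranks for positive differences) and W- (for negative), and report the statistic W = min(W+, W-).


Step 1: Drop any zero differences (none here) and take |d_i|.
|d| = [5, 8, 2, 8, 7, 3, 5, 8, 2, 5]
Step 2: Midrank |d_i| (ties get averaged ranks).
ranks: |5|->5, |8|->9, |2|->1.5, |8|->9, |7|->7, |3|->3, |5|->5, |8|->9, |2|->1.5, |5|->5
Step 3: Attach original signs; sum ranks with positive sign and with negative sign.
W+ = 5 + 9 + 9 + 5 + 9 + 5 = 42
W- = 1.5 + 7 + 3 + 1.5 = 13
(Check: W+ + W- = 55 should equal n(n+1)/2 = 55.)
Step 4: Test statistic W = min(W+, W-) = 13.
Step 5: Ties in |d|, so use the tie-corrected normal approximation.
        E[W] = n(n+1)/4 = 10*11/4 = 27.5.
        Tie groups: |d|=2 (t=2), |d|=5 (t=3), |d|=8 (t=3); sum(t^3 - t) = 54.
        Var[W] = n(n+1)(2n+1)/24 - sum(t^3-t)/48 = 2310/24 - 54/48 = 95.125.
        z = (W - E[W]) / sqrt(Var[W]) = (13 - 27.5) / 9.7532 = -1.4867.
        Two-sided p = 2*Phi(z) = 0.137096.
Step 6: alpha = 0.05. fail to reject H0.

W+ = 42, W- = 13, W = min = 13, p = 0.137096, fail to reject H0.


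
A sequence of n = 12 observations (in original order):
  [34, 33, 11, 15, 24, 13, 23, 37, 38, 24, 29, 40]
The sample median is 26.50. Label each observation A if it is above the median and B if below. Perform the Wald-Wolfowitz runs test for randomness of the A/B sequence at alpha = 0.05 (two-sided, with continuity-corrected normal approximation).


Step 1: Compute median = 26.50; label A = above, B = below.
Labels in order: AABBBBBAABAA  (n_A = 6, n_B = 6)
Step 2: Count runs R = 5.
Step 3: Under H0 (random ordering), E[R] = 2*n_A*n_B/(n_A+n_B) + 1 = 2*6*6/12 + 1 = 7.0000.
        Var[R] = 2*n_A*n_B*(2*n_A*n_B - n_A - n_B) / ((n_A+n_B)^2 * (n_A+n_B-1)) = 4320/1584 = 2.7273.
        SD[R] = 1.6514.
Step 4: Continuity-corrected z = (R + 0.5 - E[R]) / SD[R] = (5 + 0.5 - 7.0000) / 1.6514 = -0.9083.
Step 5: Two-sided p-value via normal approximation = 2*(1 - Phi(|z|)) = 0.363722.
Step 6: alpha = 0.05. fail to reject H0.

R = 5, z = -0.9083, p = 0.363722, fail to reject H0.


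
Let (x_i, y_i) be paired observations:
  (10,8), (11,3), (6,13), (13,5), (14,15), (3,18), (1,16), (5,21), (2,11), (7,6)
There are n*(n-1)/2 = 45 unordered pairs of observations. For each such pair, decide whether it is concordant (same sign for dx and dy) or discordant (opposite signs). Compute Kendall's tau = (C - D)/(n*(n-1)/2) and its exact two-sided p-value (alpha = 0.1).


Step 1: Enumerate the 45 unordered pairs (i,j) with i<j and classify each by sign(x_j-x_i) * sign(y_j-y_i).
  (1,2):dx=+1,dy=-5->D; (1,3):dx=-4,dy=+5->D; (1,4):dx=+3,dy=-3->D; (1,5):dx=+4,dy=+7->C
  (1,6):dx=-7,dy=+10->D; (1,7):dx=-9,dy=+8->D; (1,8):dx=-5,dy=+13->D; (1,9):dx=-8,dy=+3->D
  (1,10):dx=-3,dy=-2->C; (2,3):dx=-5,dy=+10->D; (2,4):dx=+2,dy=+2->C; (2,5):dx=+3,dy=+12->C
  (2,6):dx=-8,dy=+15->D; (2,7):dx=-10,dy=+13->D; (2,8):dx=-6,dy=+18->D; (2,9):dx=-9,dy=+8->D
  (2,10):dx=-4,dy=+3->D; (3,4):dx=+7,dy=-8->D; (3,5):dx=+8,dy=+2->C; (3,6):dx=-3,dy=+5->D
  (3,7):dx=-5,dy=+3->D; (3,8):dx=-1,dy=+8->D; (3,9):dx=-4,dy=-2->C; (3,10):dx=+1,dy=-7->D
  (4,5):dx=+1,dy=+10->C; (4,6):dx=-10,dy=+13->D; (4,7):dx=-12,dy=+11->D; (4,8):dx=-8,dy=+16->D
  (4,9):dx=-11,dy=+6->D; (4,10):dx=-6,dy=+1->D; (5,6):dx=-11,dy=+3->D; (5,7):dx=-13,dy=+1->D
  (5,8):dx=-9,dy=+6->D; (5,9):dx=-12,dy=-4->C; (5,10):dx=-7,dy=-9->C; (6,7):dx=-2,dy=-2->C
  (6,8):dx=+2,dy=+3->C; (6,9):dx=-1,dy=-7->C; (6,10):dx=+4,dy=-12->D; (7,8):dx=+4,dy=+5->C
  (7,9):dx=+1,dy=-5->D; (7,10):dx=+6,dy=-10->D; (8,9):dx=-3,dy=-10->C; (8,10):dx=+2,dy=-15->D
  (9,10):dx=+5,dy=-5->D
Step 2: C = 14, D = 31, total pairs = 45.
Step 3: tau = (C - D)/(n(n-1)/2) = (14 - 31)/45 = -0.377778.
Step 4: Exact two-sided p-value (enumerate n! = 3628800 permutations of y under H0): p = 0.155742.
Step 5: alpha = 0.1. fail to reject H0.

tau_b = -0.3778 (C=14, D=31), p = 0.155742, fail to reject H0.


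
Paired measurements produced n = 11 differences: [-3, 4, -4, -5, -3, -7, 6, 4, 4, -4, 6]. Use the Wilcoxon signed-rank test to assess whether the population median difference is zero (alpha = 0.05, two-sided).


Step 1: Drop any zero differences (none here) and take |d_i|.
|d| = [3, 4, 4, 5, 3, 7, 6, 4, 4, 4, 6]
Step 2: Midrank |d_i| (ties get averaged ranks).
ranks: |3|->1.5, |4|->5, |4|->5, |5|->8, |3|->1.5, |7|->11, |6|->9.5, |4|->5, |4|->5, |4|->5, |6|->9.5
Step 3: Attach original signs; sum ranks with positive sign and with negative sign.
W+ = 5 + 9.5 + 5 + 5 + 9.5 = 34
W- = 1.5 + 5 + 8 + 1.5 + 11 + 5 = 32
(Check: W+ + W- = 66 should equal n(n+1)/2 = 66.)
Step 4: Test statistic W = min(W+, W-) = 32.
Step 5: Ties in |d|, so use the tie-corrected normal approximation.
        E[W] = n(n+1)/4 = 11*12/4 = 33.
        Tie groups: |d|=3 (t=2), |d|=4 (t=5), |d|=6 (t=2); sum(t^3 - t) = 132.
        Var[W] = n(n+1)(2n+1)/24 - sum(t^3-t)/48 = 3036/24 - 132/48 = 123.75.
        z = (W - E[W]) / sqrt(Var[W]) = (32 - 33) / 11.1243 = -0.0899.
        Two-sided p = 2*Phi(z) = 0.928372.
Step 6: alpha = 0.05. fail to reject H0.

W+ = 34, W- = 32, W = min = 32, p = 0.928372, fail to reject H0.


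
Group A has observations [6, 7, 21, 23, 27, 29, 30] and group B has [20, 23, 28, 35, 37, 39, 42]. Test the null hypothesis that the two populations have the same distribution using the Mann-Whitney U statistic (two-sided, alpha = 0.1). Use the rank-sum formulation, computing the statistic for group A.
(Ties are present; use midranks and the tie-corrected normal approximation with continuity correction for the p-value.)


Step 1: Combine and sort all 14 observations; assign midranks.
sorted (value, group): (6,X), (7,X), (20,Y), (21,X), (23,X), (23,Y), (27,X), (28,Y), (29,X), (30,X), (35,Y), (37,Y), (39,Y), (42,Y)
ranks: 6->1, 7->2, 20->3, 21->4, 23->5.5, 23->5.5, 27->7, 28->8, 29->9, 30->10, 35->11, 37->12, 39->13, 42->14
Step 2: Rank sum for X: R1 = 1 + 2 + 4 + 5.5 + 7 + 9 + 10 = 38.5.
Step 3: U_X = R1 - n1(n1+1)/2 = 38.5 - 7*8/2 = 38.5 - 28 = 10.5.
       U_Y = n1*n2 - U_X = 49 - 10.5 = 38.5.
Step 4: Ties are present, so use the tie-corrected normal approximation (with continuity correction) for the p-value.
Step 5: p-value = 0.084192; compare to alpha = 0.1. reject H0.

U_X = 10.5, p = 0.084192, reject H0 at alpha = 0.1.


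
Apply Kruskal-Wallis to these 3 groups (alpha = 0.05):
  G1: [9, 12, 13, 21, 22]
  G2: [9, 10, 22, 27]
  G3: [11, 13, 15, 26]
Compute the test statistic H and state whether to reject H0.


Step 1: Combine all N = 13 observations and assign midranks.
sorted (value, group, rank): (9,G1,1.5), (9,G2,1.5), (10,G2,3), (11,G3,4), (12,G1,5), (13,G1,6.5), (13,G3,6.5), (15,G3,8), (21,G1,9), (22,G1,10.5), (22,G2,10.5), (26,G3,12), (27,G2,13)
Step 2: Sum ranks within each group.
R_1 = 32.5 (n_1 = 5)
R_2 = 28 (n_2 = 4)
R_3 = 30.5 (n_3 = 4)
Step 3: H = 12/(N(N+1)) * sum(R_i^2/n_i) - 3(N+1)
     = 12/(13*14) * (32.5^2/5 + 28^2/4 + 30.5^2/4) - 3*14
     = 0.065934 * 639.812 - 42
     = 0.185440.
Step 4: Ties present; correction factor C = 1 - 18/(13^3 - 13) = 0.991758. Corrected H = 0.185440 / 0.991758 = 0.186981.
Step 5: Under H0, H ~ chi^2(2); p-value = 0.910747.
Step 6: alpha = 0.05. fail to reject H0.

H = 0.1870, df = 2, p = 0.910747, fail to reject H0.


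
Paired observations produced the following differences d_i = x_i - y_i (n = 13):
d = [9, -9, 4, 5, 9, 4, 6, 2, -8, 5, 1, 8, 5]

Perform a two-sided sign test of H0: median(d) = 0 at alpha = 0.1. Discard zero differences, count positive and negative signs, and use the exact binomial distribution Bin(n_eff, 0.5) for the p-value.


Step 1: Discard zero differences. Original n = 13; n_eff = number of nonzero differences = 13.
Nonzero differences (with sign): +9, -9, +4, +5, +9, +4, +6, +2, -8, +5, +1, +8, +5
Step 2: Count signs: positive = 11, negative = 2.
Step 3: Under H0: P(positive) = 0.5, so the number of positives S ~ Bin(13, 0.5).
Step 4: Two-sided exact p-value = sum of Bin(13,0.5) probabilities at or below the observed probability = 0.022461.
Step 5: alpha = 0.1. reject H0.

n_eff = 13, pos = 11, neg = 2, p = 0.022461, reject H0.


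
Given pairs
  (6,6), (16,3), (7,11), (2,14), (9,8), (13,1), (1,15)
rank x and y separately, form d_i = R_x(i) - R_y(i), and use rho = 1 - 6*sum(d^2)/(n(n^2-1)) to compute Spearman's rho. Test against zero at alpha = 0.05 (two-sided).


Step 1: Rank x and y separately (midranks; no ties here).
rank(x): 6->3, 16->7, 7->4, 2->2, 9->5, 13->6, 1->1
rank(y): 6->3, 3->2, 11->5, 14->6, 8->4, 1->1, 15->7
Step 2: d_i = R_x(i) - R_y(i); compute d_i^2.
  (3-3)^2=0, (7-2)^2=25, (4-5)^2=1, (2-6)^2=16, (5-4)^2=1, (6-1)^2=25, (1-7)^2=36
sum(d^2) = 104.
Step 3: rho = 1 - 6*104 / (7*(7^2 - 1)) = 1 - 624/336 = -0.857143.
Step 4: Under H0, t = rho * sqrt((n-2)/(1-rho^2)) = -3.7210 ~ t(5).
Step 5: Two-sided p-value from the t-distribution with 5 df = 0.013697.
Step 6: alpha = 0.05. reject H0.

rho = -0.8571, p = 0.013697, reject H0 at alpha = 0.05.


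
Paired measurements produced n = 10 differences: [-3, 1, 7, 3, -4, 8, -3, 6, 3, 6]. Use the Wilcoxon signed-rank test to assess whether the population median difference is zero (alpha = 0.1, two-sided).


Step 1: Drop any zero differences (none here) and take |d_i|.
|d| = [3, 1, 7, 3, 4, 8, 3, 6, 3, 6]
Step 2: Midrank |d_i| (ties get averaged ranks).
ranks: |3|->3.5, |1|->1, |7|->9, |3|->3.5, |4|->6, |8|->10, |3|->3.5, |6|->7.5, |3|->3.5, |6|->7.5
Step 3: Attach original signs; sum ranks with positive sign and with negative sign.
W+ = 1 + 9 + 3.5 + 10 + 7.5 + 3.5 + 7.5 = 42
W- = 3.5 + 6 + 3.5 = 13
(Check: W+ + W- = 55 should equal n(n+1)/2 = 55.)
Step 4: Test statistic W = min(W+, W-) = 13.
Step 5: Ties in |d|, so use the tie-corrected normal approximation.
        E[W] = n(n+1)/4 = 10*11/4 = 27.5.
        Tie groups: |d|=3 (t=4), |d|=6 (t=2); sum(t^3 - t) = 66.
        Var[W] = n(n+1)(2n+1)/24 - sum(t^3-t)/48 = 2310/24 - 66/48 = 94.875.
        z = (W - E[W]) / sqrt(Var[W]) = (13 - 27.5) / 9.7404 = -1.4886.
        Two-sided p = 2*Phi(z) = 0.136580.
Step 6: alpha = 0.1. fail to reject H0.

W+ = 42, W- = 13, W = min = 13, p = 0.136580, fail to reject H0.


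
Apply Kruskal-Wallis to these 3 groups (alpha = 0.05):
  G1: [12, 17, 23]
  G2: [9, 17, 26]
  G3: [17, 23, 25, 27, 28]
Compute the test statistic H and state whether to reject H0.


Step 1: Combine all N = 11 observations and assign midranks.
sorted (value, group, rank): (9,G2,1), (12,G1,2), (17,G1,4), (17,G2,4), (17,G3,4), (23,G1,6.5), (23,G3,6.5), (25,G3,8), (26,G2,9), (27,G3,10), (28,G3,11)
Step 2: Sum ranks within each group.
R_1 = 12.5 (n_1 = 3)
R_2 = 14 (n_2 = 3)
R_3 = 39.5 (n_3 = 5)
Step 3: H = 12/(N(N+1)) * sum(R_i^2/n_i) - 3(N+1)
     = 12/(11*12) * (12.5^2/3 + 14^2/3 + 39.5^2/5) - 3*12
     = 0.090909 * 429.467 - 36
     = 3.042424.
Step 4: Ties present; correction factor C = 1 - 30/(11^3 - 11) = 0.977273. Corrected H = 3.042424 / 0.977273 = 3.113178.
Step 5: Under H0, H ~ chi^2(2); p-value = 0.210854.
Step 6: alpha = 0.05. fail to reject H0.

H = 3.1132, df = 2, p = 0.210854, fail to reject H0.


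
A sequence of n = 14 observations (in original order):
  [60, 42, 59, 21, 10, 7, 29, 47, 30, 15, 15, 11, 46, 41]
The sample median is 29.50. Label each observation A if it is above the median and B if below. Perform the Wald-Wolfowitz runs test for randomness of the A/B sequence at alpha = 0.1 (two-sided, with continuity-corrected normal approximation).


Step 1: Compute median = 29.50; label A = above, B = below.
Labels in order: AAABBBBAABBBAA  (n_A = 7, n_B = 7)
Step 2: Count runs R = 5.
Step 3: Under H0 (random ordering), E[R] = 2*n_A*n_B/(n_A+n_B) + 1 = 2*7*7/14 + 1 = 8.0000.
        Var[R] = 2*n_A*n_B*(2*n_A*n_B - n_A - n_B) / ((n_A+n_B)^2 * (n_A+n_B-1)) = 8232/2548 = 3.2308.
        SD[R] = 1.7974.
Step 4: Continuity-corrected z = (R + 0.5 - E[R]) / SD[R] = (5 + 0.5 - 8.0000) / 1.7974 = -1.3909.
Step 5: Two-sided p-value via normal approximation = 2*(1 - Phi(|z|)) = 0.164264.
Step 6: alpha = 0.1. fail to reject H0.

R = 5, z = -1.3909, p = 0.164264, fail to reject H0.


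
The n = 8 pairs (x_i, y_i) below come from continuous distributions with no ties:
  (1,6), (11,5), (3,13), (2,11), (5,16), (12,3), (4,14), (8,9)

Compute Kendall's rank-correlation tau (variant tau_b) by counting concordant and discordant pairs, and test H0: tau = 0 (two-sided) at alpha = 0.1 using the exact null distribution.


Step 1: Enumerate the 28 unordered pairs (i,j) with i<j and classify each by sign(x_j-x_i) * sign(y_j-y_i).
  (1,2):dx=+10,dy=-1->D; (1,3):dx=+2,dy=+7->C; (1,4):dx=+1,dy=+5->C; (1,5):dx=+4,dy=+10->C
  (1,6):dx=+11,dy=-3->D; (1,7):dx=+3,dy=+8->C; (1,8):dx=+7,dy=+3->C; (2,3):dx=-8,dy=+8->D
  (2,4):dx=-9,dy=+6->D; (2,5):dx=-6,dy=+11->D; (2,6):dx=+1,dy=-2->D; (2,7):dx=-7,dy=+9->D
  (2,8):dx=-3,dy=+4->D; (3,4):dx=-1,dy=-2->C; (3,5):dx=+2,dy=+3->C; (3,6):dx=+9,dy=-10->D
  (3,7):dx=+1,dy=+1->C; (3,8):dx=+5,dy=-4->D; (4,5):dx=+3,dy=+5->C; (4,6):dx=+10,dy=-8->D
  (4,7):dx=+2,dy=+3->C; (4,8):dx=+6,dy=-2->D; (5,6):dx=+7,dy=-13->D; (5,7):dx=-1,dy=-2->C
  (5,8):dx=+3,dy=-7->D; (6,7):dx=-8,dy=+11->D; (6,8):dx=-4,dy=+6->D; (7,8):dx=+4,dy=-5->D
Step 2: C = 11, D = 17, total pairs = 28.
Step 3: tau = (C - D)/(n(n-1)/2) = (11 - 17)/28 = -0.214286.
Step 4: Exact two-sided p-value (enumerate n! = 40320 permutations of y under H0): p = 0.548413.
Step 5: alpha = 0.1. fail to reject H0.

tau_b = -0.2143 (C=11, D=17), p = 0.548413, fail to reject H0.


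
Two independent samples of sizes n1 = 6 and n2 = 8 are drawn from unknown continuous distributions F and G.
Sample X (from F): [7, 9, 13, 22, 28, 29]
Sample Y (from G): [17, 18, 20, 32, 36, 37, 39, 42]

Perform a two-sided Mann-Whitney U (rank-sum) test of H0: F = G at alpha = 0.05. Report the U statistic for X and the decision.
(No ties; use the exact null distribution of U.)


Step 1: Combine and sort all 14 observations; assign midranks.
sorted (value, group): (7,X), (9,X), (13,X), (17,Y), (18,Y), (20,Y), (22,X), (28,X), (29,X), (32,Y), (36,Y), (37,Y), (39,Y), (42,Y)
ranks: 7->1, 9->2, 13->3, 17->4, 18->5, 20->6, 22->7, 28->8, 29->9, 32->10, 36->11, 37->12, 39->13, 42->14
Step 2: Rank sum for X: R1 = 1 + 2 + 3 + 7 + 8 + 9 = 30.
Step 3: U_X = R1 - n1(n1+1)/2 = 30 - 6*7/2 = 30 - 21 = 9.
       U_Y = n1*n2 - U_X = 48 - 9 = 39.
Step 4: No ties, so the exact null distribution of U (based on enumerating the C(14,6) = 3003 equally likely rank assignments) gives the two-sided p-value.
Step 5: p-value = 0.059274; compare to alpha = 0.05. fail to reject H0.

U_X = 9, p = 0.059274, fail to reject H0 at alpha = 0.05.


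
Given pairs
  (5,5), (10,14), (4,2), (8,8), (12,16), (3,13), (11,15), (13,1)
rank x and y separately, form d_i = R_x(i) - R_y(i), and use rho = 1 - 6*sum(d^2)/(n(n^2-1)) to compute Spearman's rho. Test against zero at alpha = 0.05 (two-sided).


Step 1: Rank x and y separately (midranks; no ties here).
rank(x): 5->3, 10->5, 4->2, 8->4, 12->7, 3->1, 11->6, 13->8
rank(y): 5->3, 14->6, 2->2, 8->4, 16->8, 13->5, 15->7, 1->1
Step 2: d_i = R_x(i) - R_y(i); compute d_i^2.
  (3-3)^2=0, (5-6)^2=1, (2-2)^2=0, (4-4)^2=0, (7-8)^2=1, (1-5)^2=16, (6-7)^2=1, (8-1)^2=49
sum(d^2) = 68.
Step 3: rho = 1 - 6*68 / (8*(8^2 - 1)) = 1 - 408/504 = 0.190476.
Step 4: Under H0, t = rho * sqrt((n-2)/(1-rho^2)) = 0.4753 ~ t(6).
Step 5: Two-sided p-value from the t-distribution with 6 df = 0.651401.
Step 6: alpha = 0.05. fail to reject H0.

rho = 0.1905, p = 0.651401, fail to reject H0 at alpha = 0.05.


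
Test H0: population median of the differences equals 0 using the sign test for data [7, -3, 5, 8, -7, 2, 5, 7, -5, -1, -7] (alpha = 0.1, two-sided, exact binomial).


Step 1: Discard zero differences. Original n = 11; n_eff = number of nonzero differences = 11.
Nonzero differences (with sign): +7, -3, +5, +8, -7, +2, +5, +7, -5, -1, -7
Step 2: Count signs: positive = 6, negative = 5.
Step 3: Under H0: P(positive) = 0.5, so the number of positives S ~ Bin(11, 0.5).
Step 4: Two-sided exact p-value = sum of Bin(11,0.5) probabilities at or below the observed probability = 1.000000.
Step 5: alpha = 0.1. fail to reject H0.

n_eff = 11, pos = 6, neg = 5, p = 1.000000, fail to reject H0.


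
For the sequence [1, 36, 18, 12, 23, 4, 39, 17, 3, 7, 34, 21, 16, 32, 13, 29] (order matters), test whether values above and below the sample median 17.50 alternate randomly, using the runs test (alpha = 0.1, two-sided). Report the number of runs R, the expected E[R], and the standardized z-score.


Step 1: Compute median = 17.50; label A = above, B = below.
Labels in order: BAABABABBBAABABA  (n_A = 8, n_B = 8)
Step 2: Count runs R = 12.
Step 3: Under H0 (random ordering), E[R] = 2*n_A*n_B/(n_A+n_B) + 1 = 2*8*8/16 + 1 = 9.0000.
        Var[R] = 2*n_A*n_B*(2*n_A*n_B - n_A - n_B) / ((n_A+n_B)^2 * (n_A+n_B-1)) = 14336/3840 = 3.7333.
        SD[R] = 1.9322.
Step 4: Continuity-corrected z = (R - 0.5 - E[R]) / SD[R] = (12 - 0.5 - 9.0000) / 1.9322 = 1.2939.
Step 5: Two-sided p-value via normal approximation = 2*(1 - Phi(|z|)) = 0.195709.
Step 6: alpha = 0.1. fail to reject H0.

R = 12, z = 1.2939, p = 0.195709, fail to reject H0.


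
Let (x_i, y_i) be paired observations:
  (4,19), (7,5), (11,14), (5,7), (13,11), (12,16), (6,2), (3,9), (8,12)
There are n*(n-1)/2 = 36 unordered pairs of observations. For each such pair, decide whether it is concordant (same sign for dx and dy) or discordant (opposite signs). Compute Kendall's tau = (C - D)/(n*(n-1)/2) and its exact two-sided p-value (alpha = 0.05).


Step 1: Enumerate the 36 unordered pairs (i,j) with i<j and classify each by sign(x_j-x_i) * sign(y_j-y_i).
  (1,2):dx=+3,dy=-14->D; (1,3):dx=+7,dy=-5->D; (1,4):dx=+1,dy=-12->D; (1,5):dx=+9,dy=-8->D
  (1,6):dx=+8,dy=-3->D; (1,7):dx=+2,dy=-17->D; (1,8):dx=-1,dy=-10->C; (1,9):dx=+4,dy=-7->D
  (2,3):dx=+4,dy=+9->C; (2,4):dx=-2,dy=+2->D; (2,5):dx=+6,dy=+6->C; (2,6):dx=+5,dy=+11->C
  (2,7):dx=-1,dy=-3->C; (2,8):dx=-4,dy=+4->D; (2,9):dx=+1,dy=+7->C; (3,4):dx=-6,dy=-7->C
  (3,5):dx=+2,dy=-3->D; (3,6):dx=+1,dy=+2->C; (3,7):dx=-5,dy=-12->C; (3,8):dx=-8,dy=-5->C
  (3,9):dx=-3,dy=-2->C; (4,5):dx=+8,dy=+4->C; (4,6):dx=+7,dy=+9->C; (4,7):dx=+1,dy=-5->D
  (4,8):dx=-2,dy=+2->D; (4,9):dx=+3,dy=+5->C; (5,6):dx=-1,dy=+5->D; (5,7):dx=-7,dy=-9->C
  (5,8):dx=-10,dy=-2->C; (5,9):dx=-5,dy=+1->D; (6,7):dx=-6,dy=-14->C; (6,8):dx=-9,dy=-7->C
  (6,9):dx=-4,dy=-4->C; (7,8):dx=-3,dy=+7->D; (7,9):dx=+2,dy=+10->C; (8,9):dx=+5,dy=+3->C
Step 2: C = 21, D = 15, total pairs = 36.
Step 3: tau = (C - D)/(n(n-1)/2) = (21 - 15)/36 = 0.166667.
Step 4: Exact two-sided p-value (enumerate n! = 362880 permutations of y under H0): p = 0.612202.
Step 5: alpha = 0.05. fail to reject H0.

tau_b = 0.1667 (C=21, D=15), p = 0.612202, fail to reject H0.


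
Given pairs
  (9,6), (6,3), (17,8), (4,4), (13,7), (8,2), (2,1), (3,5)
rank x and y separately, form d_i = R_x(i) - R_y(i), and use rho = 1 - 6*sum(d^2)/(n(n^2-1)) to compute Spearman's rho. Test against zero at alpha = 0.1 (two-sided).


Step 1: Rank x and y separately (midranks; no ties here).
rank(x): 9->6, 6->4, 17->8, 4->3, 13->7, 8->5, 2->1, 3->2
rank(y): 6->6, 3->3, 8->8, 4->4, 7->7, 2->2, 1->1, 5->5
Step 2: d_i = R_x(i) - R_y(i); compute d_i^2.
  (6-6)^2=0, (4-3)^2=1, (8-8)^2=0, (3-4)^2=1, (7-7)^2=0, (5-2)^2=9, (1-1)^2=0, (2-5)^2=9
sum(d^2) = 20.
Step 3: rho = 1 - 6*20 / (8*(8^2 - 1)) = 1 - 120/504 = 0.761905.
Step 4: Under H0, t = rho * sqrt((n-2)/(1-rho^2)) = 2.8814 ~ t(6).
Step 5: Two-sided p-value from the t-distribution with 6 df = 0.028005.
Step 6: alpha = 0.1. reject H0.

rho = 0.7619, p = 0.028005, reject H0 at alpha = 0.1.


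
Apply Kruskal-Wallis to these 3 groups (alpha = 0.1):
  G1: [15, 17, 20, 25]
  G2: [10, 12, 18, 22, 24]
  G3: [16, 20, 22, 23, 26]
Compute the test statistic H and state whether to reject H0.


Step 1: Combine all N = 14 observations and assign midranks.
sorted (value, group, rank): (10,G2,1), (12,G2,2), (15,G1,3), (16,G3,4), (17,G1,5), (18,G2,6), (20,G1,7.5), (20,G3,7.5), (22,G2,9.5), (22,G3,9.5), (23,G3,11), (24,G2,12), (25,G1,13), (26,G3,14)
Step 2: Sum ranks within each group.
R_1 = 28.5 (n_1 = 4)
R_2 = 30.5 (n_2 = 5)
R_3 = 46 (n_3 = 5)
Step 3: H = 12/(N(N+1)) * sum(R_i^2/n_i) - 3(N+1)
     = 12/(14*15) * (28.5^2/4 + 30.5^2/5 + 46^2/5) - 3*15
     = 0.057143 * 812.312 - 45
     = 1.417857.
Step 4: Ties present; correction factor C = 1 - 12/(14^3 - 14) = 0.995604. Corrected H = 1.417857 / 0.995604 = 1.424117.
Step 5: Under H0, H ~ chi^2(2); p-value = 0.490633.
Step 6: alpha = 0.1. fail to reject H0.

H = 1.4241, df = 2, p = 0.490633, fail to reject H0.


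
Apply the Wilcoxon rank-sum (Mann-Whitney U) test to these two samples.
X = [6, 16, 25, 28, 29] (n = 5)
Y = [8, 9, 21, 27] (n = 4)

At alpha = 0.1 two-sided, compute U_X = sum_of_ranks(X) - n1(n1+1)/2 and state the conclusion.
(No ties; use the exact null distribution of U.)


Step 1: Combine and sort all 9 observations; assign midranks.
sorted (value, group): (6,X), (8,Y), (9,Y), (16,X), (21,Y), (25,X), (27,Y), (28,X), (29,X)
ranks: 6->1, 8->2, 9->3, 16->4, 21->5, 25->6, 27->7, 28->8, 29->9
Step 2: Rank sum for X: R1 = 1 + 4 + 6 + 8 + 9 = 28.
Step 3: U_X = R1 - n1(n1+1)/2 = 28 - 5*6/2 = 28 - 15 = 13.
       U_Y = n1*n2 - U_X = 20 - 13 = 7.
Step 4: No ties, so the exact null distribution of U (based on enumerating the C(9,5) = 126 equally likely rank assignments) gives the two-sided p-value.
Step 5: p-value = 0.555556; compare to alpha = 0.1. fail to reject H0.

U_X = 13, p = 0.555556, fail to reject H0 at alpha = 0.1.


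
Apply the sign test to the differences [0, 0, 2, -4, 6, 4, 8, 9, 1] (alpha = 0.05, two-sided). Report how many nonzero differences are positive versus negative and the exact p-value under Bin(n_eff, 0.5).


Step 1: Discard zero differences. Original n = 9; n_eff = number of nonzero differences = 7.
Nonzero differences (with sign): +2, -4, +6, +4, +8, +9, +1
Step 2: Count signs: positive = 6, negative = 1.
Step 3: Under H0: P(positive) = 0.5, so the number of positives S ~ Bin(7, 0.5).
Step 4: Two-sided exact p-value = sum of Bin(7,0.5) probabilities at or below the observed probability = 0.125000.
Step 5: alpha = 0.05. fail to reject H0.

n_eff = 7, pos = 6, neg = 1, p = 0.125000, fail to reject H0.


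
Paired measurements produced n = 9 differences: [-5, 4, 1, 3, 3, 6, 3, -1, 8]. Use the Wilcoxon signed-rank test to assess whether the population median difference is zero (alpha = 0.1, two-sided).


Step 1: Drop any zero differences (none here) and take |d_i|.
|d| = [5, 4, 1, 3, 3, 6, 3, 1, 8]
Step 2: Midrank |d_i| (ties get averaged ranks).
ranks: |5|->7, |4|->6, |1|->1.5, |3|->4, |3|->4, |6|->8, |3|->4, |1|->1.5, |8|->9
Step 3: Attach original signs; sum ranks with positive sign and with negative sign.
W+ = 6 + 1.5 + 4 + 4 + 8 + 4 + 9 = 36.5
W- = 7 + 1.5 = 8.5
(Check: W+ + W- = 45 should equal n(n+1)/2 = 45.)
Step 4: Test statistic W = min(W+, W-) = 8.5.
Step 5: Ties in |d|, so use the tie-corrected normal approximation.
        E[W] = n(n+1)/4 = 9*10/4 = 22.5.
        Tie groups: |d|=1 (t=2), |d|=3 (t=3); sum(t^3 - t) = 30.
        Var[W] = n(n+1)(2n+1)/24 - sum(t^3-t)/48 = 1710/24 - 30/48 = 70.625.
        z = (W - E[W]) / sqrt(Var[W]) = (8.5 - 22.5) / 8.4039 = -1.6659.
        Two-sided p = 2*Phi(z) = 0.095733.
Step 6: alpha = 0.1. reject H0.

W+ = 36.5, W- = 8.5, W = min = 8.5, p = 0.095733, reject H0.


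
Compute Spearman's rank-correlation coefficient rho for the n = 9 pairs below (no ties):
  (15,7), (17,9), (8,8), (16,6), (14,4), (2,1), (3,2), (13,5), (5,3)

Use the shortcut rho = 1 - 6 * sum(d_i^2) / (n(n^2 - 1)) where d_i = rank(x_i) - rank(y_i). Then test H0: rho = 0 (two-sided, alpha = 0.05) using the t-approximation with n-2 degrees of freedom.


Step 1: Rank x and y separately (midranks; no ties here).
rank(x): 15->7, 17->9, 8->4, 16->8, 14->6, 2->1, 3->2, 13->5, 5->3
rank(y): 7->7, 9->9, 8->8, 6->6, 4->4, 1->1, 2->2, 5->5, 3->3
Step 2: d_i = R_x(i) - R_y(i); compute d_i^2.
  (7-7)^2=0, (9-9)^2=0, (4-8)^2=16, (8-6)^2=4, (6-4)^2=4, (1-1)^2=0, (2-2)^2=0, (5-5)^2=0, (3-3)^2=0
sum(d^2) = 24.
Step 3: rho = 1 - 6*24 / (9*(9^2 - 1)) = 1 - 144/720 = 0.800000.
Step 4: Under H0, t = rho * sqrt((n-2)/(1-rho^2)) = 3.5277 ~ t(7).
Step 5: Two-sided p-value from the t-distribution with 7 df = 0.009628.
Step 6: alpha = 0.05. reject H0.

rho = 0.8000, p = 0.009628, reject H0 at alpha = 0.05.


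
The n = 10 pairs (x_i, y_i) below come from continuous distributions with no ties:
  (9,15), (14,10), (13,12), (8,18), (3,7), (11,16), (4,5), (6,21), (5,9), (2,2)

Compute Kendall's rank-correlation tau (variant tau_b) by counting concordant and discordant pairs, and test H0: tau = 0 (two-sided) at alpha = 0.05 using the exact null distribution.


Step 1: Enumerate the 45 unordered pairs (i,j) with i<j and classify each by sign(x_j-x_i) * sign(y_j-y_i).
  (1,2):dx=+5,dy=-5->D; (1,3):dx=+4,dy=-3->D; (1,4):dx=-1,dy=+3->D; (1,5):dx=-6,dy=-8->C
  (1,6):dx=+2,dy=+1->C; (1,7):dx=-5,dy=-10->C; (1,8):dx=-3,dy=+6->D; (1,9):dx=-4,dy=-6->C
  (1,10):dx=-7,dy=-13->C; (2,3):dx=-1,dy=+2->D; (2,4):dx=-6,dy=+8->D; (2,5):dx=-11,dy=-3->C
  (2,6):dx=-3,dy=+6->D; (2,7):dx=-10,dy=-5->C; (2,8):dx=-8,dy=+11->D; (2,9):dx=-9,dy=-1->C
  (2,10):dx=-12,dy=-8->C; (3,4):dx=-5,dy=+6->D; (3,5):dx=-10,dy=-5->C; (3,6):dx=-2,dy=+4->D
  (3,7):dx=-9,dy=-7->C; (3,8):dx=-7,dy=+9->D; (3,9):dx=-8,dy=-3->C; (3,10):dx=-11,dy=-10->C
  (4,5):dx=-5,dy=-11->C; (4,6):dx=+3,dy=-2->D; (4,7):dx=-4,dy=-13->C; (4,8):dx=-2,dy=+3->D
  (4,9):dx=-3,dy=-9->C; (4,10):dx=-6,dy=-16->C; (5,6):dx=+8,dy=+9->C; (5,7):dx=+1,dy=-2->D
  (5,8):dx=+3,dy=+14->C; (5,9):dx=+2,dy=+2->C; (5,10):dx=-1,dy=-5->C; (6,7):dx=-7,dy=-11->C
  (6,8):dx=-5,dy=+5->D; (6,9):dx=-6,dy=-7->C; (6,10):dx=-9,dy=-14->C; (7,8):dx=+2,dy=+16->C
  (7,9):dx=+1,dy=+4->C; (7,10):dx=-2,dy=-3->C; (8,9):dx=-1,dy=-12->C; (8,10):dx=-4,dy=-19->C
  (9,10):dx=-3,dy=-7->C
Step 2: C = 30, D = 15, total pairs = 45.
Step 3: tau = (C - D)/(n(n-1)/2) = (30 - 15)/45 = 0.333333.
Step 4: Exact two-sided p-value (enumerate n! = 3628800 permutations of y under H0): p = 0.216373.
Step 5: alpha = 0.05. fail to reject H0.

tau_b = 0.3333 (C=30, D=15), p = 0.216373, fail to reject H0.


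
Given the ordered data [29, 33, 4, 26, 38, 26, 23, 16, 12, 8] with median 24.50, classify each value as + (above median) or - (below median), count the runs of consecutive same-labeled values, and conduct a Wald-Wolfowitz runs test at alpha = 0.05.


Step 1: Compute median = 24.50; label A = above, B = below.
Labels in order: AABAAABBBB  (n_A = 5, n_B = 5)
Step 2: Count runs R = 4.
Step 3: Under H0 (random ordering), E[R] = 2*n_A*n_B/(n_A+n_B) + 1 = 2*5*5/10 + 1 = 6.0000.
        Var[R] = 2*n_A*n_B*(2*n_A*n_B - n_A - n_B) / ((n_A+n_B)^2 * (n_A+n_B-1)) = 2000/900 = 2.2222.
        SD[R] = 1.4907.
Step 4: Continuity-corrected z = (R + 0.5 - E[R]) / SD[R] = (4 + 0.5 - 6.0000) / 1.4907 = -1.0062.
Step 5: Two-sided p-value via normal approximation = 2*(1 - Phi(|z|)) = 0.314305.
Step 6: alpha = 0.05. fail to reject H0.

R = 4, z = -1.0062, p = 0.314305, fail to reject H0.


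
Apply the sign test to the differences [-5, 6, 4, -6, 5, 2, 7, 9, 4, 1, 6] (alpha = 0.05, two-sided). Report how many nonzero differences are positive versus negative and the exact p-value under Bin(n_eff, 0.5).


Step 1: Discard zero differences. Original n = 11; n_eff = number of nonzero differences = 11.
Nonzero differences (with sign): -5, +6, +4, -6, +5, +2, +7, +9, +4, +1, +6
Step 2: Count signs: positive = 9, negative = 2.
Step 3: Under H0: P(positive) = 0.5, so the number of positives S ~ Bin(11, 0.5).
Step 4: Two-sided exact p-value = sum of Bin(11,0.5) probabilities at or below the observed probability = 0.065430.
Step 5: alpha = 0.05. fail to reject H0.

n_eff = 11, pos = 9, neg = 2, p = 0.065430, fail to reject H0.


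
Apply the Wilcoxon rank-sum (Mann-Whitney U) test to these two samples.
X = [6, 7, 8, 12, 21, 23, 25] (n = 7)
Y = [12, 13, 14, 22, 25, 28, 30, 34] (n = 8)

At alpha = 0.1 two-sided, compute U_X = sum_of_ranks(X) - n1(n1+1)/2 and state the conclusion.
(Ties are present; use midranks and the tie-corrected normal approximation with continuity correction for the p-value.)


Step 1: Combine and sort all 15 observations; assign midranks.
sorted (value, group): (6,X), (7,X), (8,X), (12,X), (12,Y), (13,Y), (14,Y), (21,X), (22,Y), (23,X), (25,X), (25,Y), (28,Y), (30,Y), (34,Y)
ranks: 6->1, 7->2, 8->3, 12->4.5, 12->4.5, 13->6, 14->7, 21->8, 22->9, 23->10, 25->11.5, 25->11.5, 28->13, 30->14, 34->15
Step 2: Rank sum for X: R1 = 1 + 2 + 3 + 4.5 + 8 + 10 + 11.5 = 40.
Step 3: U_X = R1 - n1(n1+1)/2 = 40 - 7*8/2 = 40 - 28 = 12.
       U_Y = n1*n2 - U_X = 56 - 12 = 44.
Step 4: Ties are present, so use the tie-corrected normal approximation (with continuity correction) for the p-value.
Step 5: p-value = 0.072337; compare to alpha = 0.1. reject H0.

U_X = 12, p = 0.072337, reject H0 at alpha = 0.1.


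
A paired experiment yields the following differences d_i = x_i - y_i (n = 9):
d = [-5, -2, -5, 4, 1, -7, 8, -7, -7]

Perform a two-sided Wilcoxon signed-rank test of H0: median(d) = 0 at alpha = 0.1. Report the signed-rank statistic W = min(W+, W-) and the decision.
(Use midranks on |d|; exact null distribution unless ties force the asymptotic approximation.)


Step 1: Drop any zero differences (none here) and take |d_i|.
|d| = [5, 2, 5, 4, 1, 7, 8, 7, 7]
Step 2: Midrank |d_i| (ties get averaged ranks).
ranks: |5|->4.5, |2|->2, |5|->4.5, |4|->3, |1|->1, |7|->7, |8|->9, |7|->7, |7|->7
Step 3: Attach original signs; sum ranks with positive sign and with negative sign.
W+ = 3 + 1 + 9 = 13
W- = 4.5 + 2 + 4.5 + 7 + 7 + 7 = 32
(Check: W+ + W- = 45 should equal n(n+1)/2 = 45.)
Step 4: Test statistic W = min(W+, W-) = 13.
Step 5: Ties in |d|, so use the tie-corrected normal approximation.
        E[W] = n(n+1)/4 = 9*10/4 = 22.5.
        Tie groups: |d|=5 (t=2), |d|=7 (t=3); sum(t^3 - t) = 30.
        Var[W] = n(n+1)(2n+1)/24 - sum(t^3-t)/48 = 1710/24 - 30/48 = 70.625.
        z = (W - E[W]) / sqrt(Var[W]) = (13 - 22.5) / 8.4039 = -1.1304.
        Two-sided p = 2*Phi(z) = 0.258294.
Step 6: alpha = 0.1. fail to reject H0.

W+ = 13, W- = 32, W = min = 13, p = 0.258294, fail to reject H0.


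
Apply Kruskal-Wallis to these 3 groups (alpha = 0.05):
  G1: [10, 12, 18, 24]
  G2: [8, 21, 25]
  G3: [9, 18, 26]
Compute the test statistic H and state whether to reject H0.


Step 1: Combine all N = 10 observations and assign midranks.
sorted (value, group, rank): (8,G2,1), (9,G3,2), (10,G1,3), (12,G1,4), (18,G1,5.5), (18,G3,5.5), (21,G2,7), (24,G1,8), (25,G2,9), (26,G3,10)
Step 2: Sum ranks within each group.
R_1 = 20.5 (n_1 = 4)
R_2 = 17 (n_2 = 3)
R_3 = 17.5 (n_3 = 3)
Step 3: H = 12/(N(N+1)) * sum(R_i^2/n_i) - 3(N+1)
     = 12/(10*11) * (20.5^2/4 + 17^2/3 + 17.5^2/3) - 3*11
     = 0.109091 * 303.479 - 33
     = 0.106818.
Step 4: Ties present; correction factor C = 1 - 6/(10^3 - 10) = 0.993939. Corrected H = 0.106818 / 0.993939 = 0.107470.
Step 5: Under H0, H ~ chi^2(2); p-value = 0.947683.
Step 6: alpha = 0.05. fail to reject H0.

H = 0.1075, df = 2, p = 0.947683, fail to reject H0.


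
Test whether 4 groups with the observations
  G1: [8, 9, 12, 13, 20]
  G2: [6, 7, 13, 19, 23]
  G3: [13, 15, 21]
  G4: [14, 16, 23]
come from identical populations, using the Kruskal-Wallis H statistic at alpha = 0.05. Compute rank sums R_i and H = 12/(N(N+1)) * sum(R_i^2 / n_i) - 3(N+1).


Step 1: Combine all N = 16 observations and assign midranks.
sorted (value, group, rank): (6,G2,1), (7,G2,2), (8,G1,3), (9,G1,4), (12,G1,5), (13,G1,7), (13,G2,7), (13,G3,7), (14,G4,9), (15,G3,10), (16,G4,11), (19,G2,12), (20,G1,13), (21,G3,14), (23,G2,15.5), (23,G4,15.5)
Step 2: Sum ranks within each group.
R_1 = 32 (n_1 = 5)
R_2 = 37.5 (n_2 = 5)
R_3 = 31 (n_3 = 3)
R_4 = 35.5 (n_4 = 3)
Step 3: H = 12/(N(N+1)) * sum(R_i^2/n_i) - 3(N+1)
     = 12/(16*17) * (32^2/5 + 37.5^2/5 + 31^2/3 + 35.5^2/3) - 3*17
     = 0.044118 * 1226.47 - 51
     = 3.108824.
Step 4: Ties present; correction factor C = 1 - 30/(16^3 - 16) = 0.992647. Corrected H = 3.108824 / 0.992647 = 3.131852.
Step 5: Under H0, H ~ chi^2(3); p-value = 0.371740.
Step 6: alpha = 0.05. fail to reject H0.

H = 3.1319, df = 3, p = 0.371740, fail to reject H0.
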